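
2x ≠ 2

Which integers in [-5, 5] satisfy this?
Holds for: {-5, -4, -3, -2, -1, 0, 2, 3, 4, 5}
Fails for: {1}

Answer: {-5, -4, -3, -2, -1, 0, 2, 3, 4, 5}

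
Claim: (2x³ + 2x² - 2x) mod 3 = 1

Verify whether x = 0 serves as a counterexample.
Substitute x = 0 into the relation:
x = 0: LHS = (2·0³ + 2·0² - 2·0) mod 3 = 0 mod 3 = 0; 0 = 1 — FAILS

Since the claim fails at x = 0, this value is a counterexample.

Answer: Yes, x = 0 is a counterexample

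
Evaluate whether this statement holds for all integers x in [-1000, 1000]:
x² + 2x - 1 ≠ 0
Track d = LHS − RHS over the integers in [-1000, 1000]. Equality would need d = 0, but d changes sign only between consecutive integers, jumping over 0:
x = -3: LHS = (-3)² + 2·(-3) - 1 = 2; 2 ≠ 0 — holds  (d = 2)
x = -2: LHS = (-2)² + 2·(-2) - 1 = -1; -1 ≠ 0 — holds  (d = -1)
x = 0: LHS = 0² + 2·0 - 1 = -1; -1 ≠ 0 — holds  (d = -1)
x = 1: LHS = 1² + 2·1 - 1 = 2; 2 ≠ 0 — holds  (d = 2)
Away from these crossings d keeps a constant sign, and checking every integer in [-1000, 1000] confirms d ≠ 0 throughout. Hence the two sides are never equal, so the relation holds for every integer in [-1000, 1000].

No counterexample exists.

Answer: True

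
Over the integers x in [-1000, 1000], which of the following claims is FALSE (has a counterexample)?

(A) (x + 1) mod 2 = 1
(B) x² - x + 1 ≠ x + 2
(A) x = 1: LHS = (1 + 1) mod 2 = 2 mod 2 = 0; 0 = 1 — FAILS

(B) Track d = LHS − RHS over the integers in [-1000, 1000]. Equality would need d = 0, but d changes sign only between consecutive integers, jumping over 0:
x = -1: LHS = (-1)² - (-1) + 1 = 3, RHS = (-1) + 2 = 1; 3 ≠ 1 — holds  (d = 2)
x = 0: LHS = 0² - 0 + 1 = 1, RHS = 0 + 2 = 2; 1 ≠ 2 — holds  (d = -1)
x = 2: LHS = 2² - 2 + 1 = 3, RHS = 2 + 2 = 4; 3 ≠ 4 — holds  (d = -1)
x = 3: LHS = 3² - 3 + 1 = 7, RHS = 3 + 2 = 5; 7 ≠ 5 — holds  (d = 2)
Away from these crossings d keeps a constant sign, and checking every integer in [-1000, 1000] confirms d ≠ 0 throughout. Hence the two sides are never equal, so the relation holds for every integer in [-1000, 1000].

Only (A) has a counterexample.

Answer: A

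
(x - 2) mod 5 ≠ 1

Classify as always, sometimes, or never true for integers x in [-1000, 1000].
Holds at x = 0: LHS = (0 - 2) mod 5 = (-2) mod 5 = 3; 3 ≠ 1 — holds
Fails at x = -2: LHS = ((-2) - 2) mod 5 = (-4) mod 5 = 1; 1 ≠ 1 — FAILS
It is satisfied by some integers in the range but not all.

Answer: Sometimes true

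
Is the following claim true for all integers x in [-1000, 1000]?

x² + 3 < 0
The claim fails at x = 0:
x = 0: LHS = 0² + 3 = 3; 3 < 0 — FAILS

Because a single integer refutes it, the statement is false.

Answer: False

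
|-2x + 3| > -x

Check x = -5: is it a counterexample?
Substitute x = -5 into the relation:
x = -5: LHS = |-2·(-5) + 3| = |13| = 13, RHS = -(-5) = 5; 13 > 5 — holds

The relation holds at x = -5, so it is not a counterexample.

Answer: No, x = -5 is not a counterexample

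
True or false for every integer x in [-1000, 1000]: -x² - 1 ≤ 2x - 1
The claim fails at x = -1:
x = -1: LHS = -(-1)² - 1 = -2, RHS = 2·(-1) - 1 = -3; -2 ≤ -3 — FAILS

Because a single integer refutes it, the statement is false.

Answer: False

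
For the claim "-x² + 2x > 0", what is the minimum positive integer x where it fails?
Testing positive integers:
x = 1: LHS = -1² + 2·1 = 1; 1 > 0 — holds
x = 2: LHS = -2² + 2·2 = 0; 0 > 0 — FAILS  ← smallest positive counterexample

Answer: x = 2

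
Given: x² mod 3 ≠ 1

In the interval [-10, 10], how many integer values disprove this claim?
Counterexamples in [-10, 10]: {-10, -8, -7, -5, -4, -2, -1, 1, 2, 4, 5, 7, 8, 10}.

Counting them gives 14 values.

Answer: 14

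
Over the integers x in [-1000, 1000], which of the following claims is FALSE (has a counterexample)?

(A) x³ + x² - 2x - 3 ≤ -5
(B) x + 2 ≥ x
(A) x = 0: LHS = 0³ + 0² - 2·0 - 3 = -3; -3 ≤ -5 — FAILS

(B) Over all integers in [-1000, 1000], LHS − RHS is smallest at x = 0, where it equals 2:
x = 0: LHS = 0 + 2 = 2; 2 ≥ 0 — holds
At the ends of the range:
x = -1000: LHS = (-1000) + 2 = -998; -998 ≥ -1000 — holds
x = 1000: LHS = 1000 + 2 = 1002; 1002 ≥ 1000 — holds
Hence LHS − RHS is never negative, i.e. LHS ≥ RHS throughout, so the relation holds for every integer in [-1000, 1000].

Only (A) has a counterexample.

Answer: A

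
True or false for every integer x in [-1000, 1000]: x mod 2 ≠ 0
The claim fails at x = 0:
x = 0: LHS = 0 mod 2 = 0; 0 ≠ 0 — FAILS

Because a single integer refutes it, the statement is false.

Answer: False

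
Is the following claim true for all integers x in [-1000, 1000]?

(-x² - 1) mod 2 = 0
The claim fails at x = 0:
x = 0: LHS = (-0² - 1) mod 2 = (-1) mod 2 = 1; 1 = 0 — FAILS

Because a single integer refutes it, the statement is false.

Answer: False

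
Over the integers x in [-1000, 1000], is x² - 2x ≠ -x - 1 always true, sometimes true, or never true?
Over all integers in [-1000, 1000], LHS − RHS is always positive; it is smallest at x = 0, where it equals 1:
x = 0: LHS = 0² - 2·0 = 0, RHS = -0 - 1 = -1; 0 ≠ -1 — holds
At the ends of the range:
x = -1000: LHS = (-1000)² - 2·(-1000) = 1002000, RHS = -(-1000) - 1 = 999; 1002000 ≠ 999 — holds
x = 1000: LHS = 1000² - 2·1000 = 998000, RHS = -1000 - 1 = -1001; 998000 ≠ -1001 — holds
Hence LHS − RHS is never 0, i.e. the two sides are never equal, so the relation holds for every integer in [-1000, 1000].

No counterexample exists.

Answer: Always true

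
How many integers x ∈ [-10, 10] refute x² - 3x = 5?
Counterexamples in [-10, 10]: {-10, -9, -8, -7, -6, -5, -4, -3, -2, -1, 0, 1, 2, 3, 4, 5, 6, 7, 8, 9, 10}.

Counting them gives 21 values.

Answer: 21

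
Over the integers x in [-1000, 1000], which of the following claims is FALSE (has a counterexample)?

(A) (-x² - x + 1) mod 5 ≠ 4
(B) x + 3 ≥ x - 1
(A) x = 1: LHS = (-1² - 1 + 1) mod 5 = (-1) mod 5 = 4; 4 ≠ 4 — FAILS

(B) Over all integers in [-1000, 1000], LHS − RHS is smallest at x = 0, where it equals 4:
x = 0: LHS = 0 + 3 = 3, RHS = 0 - 1 = -1; 3 ≥ -1 — holds
At the ends of the range:
x = -1000: LHS = (-1000) + 3 = -997, RHS = (-1000) - 1 = -1001; -997 ≥ -1001 — holds
x = 1000: LHS = 1000 + 3 = 1003, RHS = 1000 - 1 = 999; 1003 ≥ 999 — holds
Hence LHS − RHS is never negative, i.e. LHS ≥ RHS throughout, so the relation holds for every integer in [-1000, 1000].

Only (A) has a counterexample.

Answer: A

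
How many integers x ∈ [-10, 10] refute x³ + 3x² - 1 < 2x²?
Counterexamples in [-10, 10]: {1, 2, 3, 4, 5, 6, 7, 8, 9, 10}.

Counting them gives 10 values.

Answer: 10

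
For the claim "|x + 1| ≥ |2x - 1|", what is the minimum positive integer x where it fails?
Testing positive integers:
x = 1: LHS = |1 + 1| = |2| = 2, RHS = |2·1 - 1| = |1| = 1; 2 ≥ 1 — holds
x = 2: LHS = |2 + 1| = |3| = 3, RHS = |2·2 - 1| = |3| = 3; 3 ≥ 3 — holds
x = 3: LHS = |3 + 1| = |4| = 4, RHS = |2·3 - 1| = |5| = 5; 4 ≥ 5 — FAILS  ← smallest positive counterexample

Answer: x = 3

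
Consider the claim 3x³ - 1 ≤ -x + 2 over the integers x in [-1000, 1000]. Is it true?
The claim fails at x = 1:
x = 1: LHS = 3·1³ - 1 = 2, RHS = -1 + 2 = 1; 2 ≤ 1 — FAILS

Because a single integer refutes it, the statement is false.

Answer: False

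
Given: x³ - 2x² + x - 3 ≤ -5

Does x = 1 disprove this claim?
Substitute x = 1 into the relation:
x = 1: LHS = 1³ - 2·1² + 1 - 3 = -3; -3 ≤ -5 — FAILS

Since the claim fails at x = 1, this value is a counterexample.

Answer: Yes, x = 1 is a counterexample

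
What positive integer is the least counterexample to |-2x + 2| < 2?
Testing positive integers:
x = 1: LHS = |-2·1 + 2| = |0| = 0; 0 < 2 — holds
x = 2: LHS = |-2·2 + 2| = |-2| = 2; 2 < 2 — FAILS  ← smallest positive counterexample

Answer: x = 2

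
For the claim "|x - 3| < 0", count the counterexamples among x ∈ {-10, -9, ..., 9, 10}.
Counterexamples in [-10, 10]: {-10, -9, -8, -7, -6, -5, -4, -3, -2, -1, 0, 1, 2, 3, 4, 5, 6, 7, 8, 9, 10}.

Counting them gives 21 values.

Answer: 21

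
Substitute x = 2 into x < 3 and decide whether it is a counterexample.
Substitute x = 2 into the relation:
x = 2: 2 < 3 — holds

The claim holds here, so x = 2 is not a counterexample. (A counterexample exists elsewhere, e.g. x = 3.)

Answer: No, x = 2 is not a counterexample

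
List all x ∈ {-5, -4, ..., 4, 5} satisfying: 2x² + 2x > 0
Holds for: {-5, -4, -3, -2, 1, 2, 3, 4, 5}
Fails for: {-1, 0}

Answer: {-5, -4, -3, -2, 1, 2, 3, 4, 5}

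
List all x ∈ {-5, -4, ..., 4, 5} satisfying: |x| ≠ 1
Holds for: {-5, -4, -3, -2, 0, 2, 3, 4, 5}
Fails for: {-1, 1}

Answer: {-5, -4, -3, -2, 0, 2, 3, 4, 5}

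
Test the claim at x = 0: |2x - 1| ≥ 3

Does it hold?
x = 0: LHS = |2·0 - 1| = |-1| = 1; 1 ≥ 3 — FAILS

The relation fails at x = 0, so x = 0 is a counterexample.

Answer: No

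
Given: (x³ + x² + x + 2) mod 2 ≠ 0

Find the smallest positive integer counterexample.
Testing positive integers:
x = 1: LHS = (1³ + 1² + 1 + 2) mod 2 = 5 mod 2 = 1; 1 ≠ 0 — holds
x = 2: LHS = (2³ + 2² + 2 + 2) mod 2 = 16 mod 2 = 0; 0 ≠ 0 — FAILS  ← smallest positive counterexample

Answer: x = 2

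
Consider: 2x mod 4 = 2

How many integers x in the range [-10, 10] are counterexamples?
Counterexamples in [-10, 10]: {-10, -8, -6, -4, -2, 0, 2, 4, 6, 8, 10}.

Counting them gives 11 values.

Answer: 11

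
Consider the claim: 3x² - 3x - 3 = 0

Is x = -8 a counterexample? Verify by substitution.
Substitute x = -8 into the relation:
x = -8: LHS = 3·(-8)² - 3·(-8) - 3 = 213; 213 = 0 — FAILS

Since the claim fails at x = -8, this value is a counterexample.

Answer: Yes, x = -8 is a counterexample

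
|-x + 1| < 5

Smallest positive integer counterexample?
Testing positive integers:
x = 1: LHS = |-1 + 1| = |0| = 0; 0 < 5 — holds
x = 2: LHS = |-2 + 1| = |-1| = 1; 1 < 5 — holds
x = 3: LHS = |-3 + 1| = |-2| = 2; 2 < 5 — holds
x = 4: LHS = |-4 + 1| = |-3| = 3; 3 < 5 — holds
x = 5: LHS = |-5 + 1| = |-4| = 4; 4 < 5 — holds
x = 6: LHS = |-6 + 1| = |-5| = 5; 5 < 5 — FAILS  ← smallest positive counterexample

Answer: x = 6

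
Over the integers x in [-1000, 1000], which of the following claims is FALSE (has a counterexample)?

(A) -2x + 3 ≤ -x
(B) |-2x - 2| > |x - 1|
(A) x = 0: LHS = -2·0 + 3 = 3, RHS = -0 = 0; 3 ≤ 0 — FAILS
(B) x = -1: LHS = |-2·(-1) - 2| = |0| = 0, RHS = |(-1) - 1| = |-2| = 2; 0 > 2 — FAILS

Answer: Both A and B are false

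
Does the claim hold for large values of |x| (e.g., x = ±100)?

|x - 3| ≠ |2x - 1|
x = 100: LHS = |100 - 3| = |97| = 97, RHS = |2·100 - 1| = |199| = 199; 97 ≠ 199 — holds
x = -100: LHS = |(-100) - 3| = |-103| = 103, RHS = |2·(-100) - 1| = |-201| = 201; 103 ≠ 201 — holds

Answer: Yes, holds for both x = 100 and x = -100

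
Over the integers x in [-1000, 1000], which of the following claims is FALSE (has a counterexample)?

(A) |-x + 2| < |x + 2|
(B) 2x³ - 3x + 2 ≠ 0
(A) x = 0: LHS = |-0 + 2| = |2| = 2, RHS = |0 + 2| = |2| = 2; 2 < 2 — FAILS

(B) Track d = LHS − RHS over the integers in [-1000, 1000]. Equality would need d = 0, but d changes sign only between consecutive integers, jumping over 0:
x = -2: LHS = 2·(-2)³ - 3·(-2) + 2 = -8; -8 ≠ 0 — holds  (d = -8)
x = -1: LHS = 2·(-1)³ - 3·(-1) + 2 = 3; 3 ≠ 0 — holds  (d = 3)
Away from these crossings d keeps a constant sign, and checking every integer in [-1000, 1000] confirms d ≠ 0 throughout. Hence the two sides are never equal, so the relation holds for every integer in [-1000, 1000].

Only (A) has a counterexample.

Answer: A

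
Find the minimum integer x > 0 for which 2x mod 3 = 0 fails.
Testing positive integers:
x = 1: LHS = (2·1) mod 3 = 2 mod 3 = 2; 2 = 0 — FAILS  ← smallest positive counterexample

Answer: x = 1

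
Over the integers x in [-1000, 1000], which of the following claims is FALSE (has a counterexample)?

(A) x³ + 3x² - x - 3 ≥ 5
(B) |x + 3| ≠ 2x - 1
(A) x = 0: LHS = 0³ + 3·0² - 0 - 3 = -3; -3 ≥ 5 — FAILS
(B) x = 4: LHS = |4 + 3| = |7| = 7, RHS = 2·4 - 1 = 7; 7 ≠ 7 — FAILS

Answer: Both A and B are false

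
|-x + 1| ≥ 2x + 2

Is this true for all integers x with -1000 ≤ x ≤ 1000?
The claim fails at x = 0:
x = 0: LHS = |-0 + 1| = |1| = 1, RHS = 2·0 + 2 = 2; 1 ≥ 2 — FAILS

Because a single integer refutes it, the statement is false.

Answer: False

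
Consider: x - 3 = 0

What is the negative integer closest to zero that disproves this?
Testing negative integers from -1 downward:
x = -1: LHS = (-1) - 3 = -4; -4 = 0 — FAILS  ← closest negative counterexample to 0

Answer: x = -1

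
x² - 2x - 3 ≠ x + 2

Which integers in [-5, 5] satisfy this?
Track d = LHS − RHS over the integers in [-5, 5]. Equality would need d = 0, but d changes sign only between consecutive integers, jumping over 0:
x = -2: LHS = (-2)² - 2·(-2) - 3 = 5, RHS = (-2) + 2 = 0; 5 ≠ 0 — holds  (d = 5)
x = -1: LHS = (-1)² - 2·(-1) - 3 = 0, RHS = (-1) + 2 = 1; 0 ≠ 1 — holds  (d = -1)
x = 4: LHS = 4² - 2·4 - 3 = 5, RHS = 4 + 2 = 6; 5 ≠ 6 — holds  (d = -1)
x = 5: LHS = 5² - 2·5 - 3 = 12, RHS = 5 + 2 = 7; 12 ≠ 7 — holds  (d = 5)
Away from these crossings d keeps a constant sign, and checking every integer in [-5, 5] confirms d ≠ 0 throughout. Hence the two sides are never equal, so the relation holds for every integer in [-5, 5].

Answer: All integers in [-5, 5]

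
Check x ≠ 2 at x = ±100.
x = 100: 100 ≠ 2 — holds
x = -100: -100 ≠ 2 — holds

Answer: Yes, holds for both x = 100 and x = -100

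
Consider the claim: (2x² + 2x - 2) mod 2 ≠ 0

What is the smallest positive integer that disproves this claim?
Testing positive integers:
x = 1: LHS = (2·1² + 2·1 - 2) mod 2 = 2 mod 2 = 0; 0 ≠ 0 — FAILS  ← smallest positive counterexample

Answer: x = 1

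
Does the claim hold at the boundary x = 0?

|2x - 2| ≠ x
x = 0: LHS = |2·0 - 2| = |-2| = 2; 2 ≠ 0 — holds

The relation is satisfied at x = 0.

Answer: Yes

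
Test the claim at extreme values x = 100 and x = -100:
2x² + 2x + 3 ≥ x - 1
x = 100: LHS = 2·100² + 2·100 + 3 = 20203, RHS = 100 - 1 = 99; 20203 ≥ 99 — holds
x = -100: LHS = 2·(-100)² + 2·(-100) + 3 = 19803, RHS = (-100) - 1 = -101; 19803 ≥ -101 — holds

Answer: Yes, holds for both x = 100 and x = -100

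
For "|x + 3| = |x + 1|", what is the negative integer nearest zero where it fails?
Testing negative integers from -1 downward:
x = -1: LHS = |(-1) + 3| = |2| = 2, RHS = |(-1) + 1| = |0| = 0; 2 = 0 — FAILS  ← closest negative counterexample to 0

Answer: x = -1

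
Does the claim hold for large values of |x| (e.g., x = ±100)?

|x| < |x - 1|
x = 100: LHS = |100| = 100, RHS = |100 - 1| = |99| = 99; 100 < 99 — FAILS
x = -100: LHS = |-100| = 100, RHS = |(-100) - 1| = |-101| = 101; 100 < 101 — holds

Answer: Partially: fails for x = 100, holds for x = -100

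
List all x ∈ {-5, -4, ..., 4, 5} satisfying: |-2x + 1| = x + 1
Holds for: {0, 2}
Fails for: {-5, -4, -3, -2, -1, 1, 3, 4, 5}

Answer: {0, 2}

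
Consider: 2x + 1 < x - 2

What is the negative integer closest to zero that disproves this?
Testing negative integers from -1 downward:
x = -1: LHS = 2·(-1) + 1 = -1, RHS = (-1) - 2 = -3; -1 < -3 — FAILS  ← closest negative counterexample to 0

Answer: x = -1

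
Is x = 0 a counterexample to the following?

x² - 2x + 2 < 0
Substitute x = 0 into the relation:
x = 0: LHS = 0² - 2·0 + 2 = 2; 2 < 0 — FAILS

Since the claim fails at x = 0, this value is a counterexample.

Answer: Yes, x = 0 is a counterexample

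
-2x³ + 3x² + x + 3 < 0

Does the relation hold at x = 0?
x = 0: LHS = -2·0³ + 3·0² + 0 + 3 = 3; 3 < 0 — FAILS

The relation fails at x = 0, so x = 0 is a counterexample.

Answer: No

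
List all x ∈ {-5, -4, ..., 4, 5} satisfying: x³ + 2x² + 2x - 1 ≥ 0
Holds for: {1, 2, 3, 4, 5}
Fails for: {-5, -4, -3, -2, -1, 0}

Answer: {1, 2, 3, 4, 5}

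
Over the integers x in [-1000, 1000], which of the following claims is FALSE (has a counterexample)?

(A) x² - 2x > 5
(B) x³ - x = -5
(A) x = 0: LHS = 0² - 2·0 = 0; 0 > 5 — FAILS
(B) x = 0: LHS = 0³ - 0 = 0; 0 = -5 — FAILS

Answer: Both A and B are false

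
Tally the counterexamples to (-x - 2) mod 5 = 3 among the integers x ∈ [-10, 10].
Counterexamples in [-10, 10]: {-9, -8, -7, -6, -4, -3, -2, -1, 1, 2, 3, 4, 6, 7, 8, 9}.

Counting them gives 16 values.

Answer: 16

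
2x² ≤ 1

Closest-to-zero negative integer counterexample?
Testing negative integers from -1 downward:
x = -1: LHS = 2·(-1)² = 2; 2 ≤ 1 — FAILS  ← closest negative counterexample to 0

Answer: x = -1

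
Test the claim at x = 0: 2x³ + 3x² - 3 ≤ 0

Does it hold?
x = 0: LHS = 2·0³ + 3·0² - 3 = -3; -3 ≤ 0 — holds

The relation is satisfied at x = 0.

Answer: Yes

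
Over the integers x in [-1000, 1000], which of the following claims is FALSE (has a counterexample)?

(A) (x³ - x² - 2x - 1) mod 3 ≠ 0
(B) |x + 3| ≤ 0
(A) x = 1: LHS = (1³ - 1² - 2·1 - 1) mod 3 = (-3) mod 3 = 0; 0 ≠ 0 — FAILS
(B) x = 0: LHS = |0 + 3| = |3| = 3; 3 ≤ 0 — FAILS

Answer: Both A and B are false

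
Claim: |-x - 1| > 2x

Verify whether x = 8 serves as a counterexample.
Substitute x = 8 into the relation:
x = 8: LHS = |-8 - 1| = |-9| = 9, RHS = 2·8 = 16; 9 > 16 — FAILS

Since the claim fails at x = 8, this value is a counterexample.

Answer: Yes, x = 8 is a counterexample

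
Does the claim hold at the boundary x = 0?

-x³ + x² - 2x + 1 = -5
x = 0: LHS = -0³ + 0² - 2·0 + 1 = 1; 1 = -5 — FAILS

The relation fails at x = 0, so x = 0 is a counterexample.

Answer: No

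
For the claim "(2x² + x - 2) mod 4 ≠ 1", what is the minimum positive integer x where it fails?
Testing positive integers:
x = 1: LHS = (2·1² + 1 - 2) mod 4 = 1 mod 4 = 1; 1 ≠ 1 — FAILS  ← smallest positive counterexample

Answer: x = 1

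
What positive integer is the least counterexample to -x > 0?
Testing positive integers:
x = 1: -1 > 0 — FAILS  ← smallest positive counterexample

Answer: x = 1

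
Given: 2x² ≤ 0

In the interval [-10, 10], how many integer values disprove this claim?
Counterexamples in [-10, 10]: {-10, -9, -8, -7, -6, -5, -4, -3, -2, -1, 1, 2, 3, 4, 5, 6, 7, 8, 9, 10}.

Counting them gives 20 values.

Answer: 20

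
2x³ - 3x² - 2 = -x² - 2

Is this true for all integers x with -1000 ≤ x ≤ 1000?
The claim fails at x = -1:
x = -1: LHS = 2·(-1)³ - 3·(-1)² - 2 = -7, RHS = -(-1)² - 2 = -3; -7 = -3 — FAILS

Because a single integer refutes it, the statement is false.

Answer: False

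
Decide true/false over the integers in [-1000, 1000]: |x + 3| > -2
An absolute value is never negative, so the left side is ≥ 0 for every x, while the right side is -2. Tightest case in [-1000, 1000] is x = -3:
x = -3: LHS = |(-3) + 3| = |0| = 0; 0 > -2 — holds
Hence LHS − RHS is never zero or negative, i.e. LHS > RHS throughout, so the relation holds for every integer in [-1000, 1000].

No counterexample exists.

Answer: True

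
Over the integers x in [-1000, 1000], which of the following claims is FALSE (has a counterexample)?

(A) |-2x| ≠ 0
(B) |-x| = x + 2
(A) x = 0: LHS = |-2·0| = |0| = 0; 0 ≠ 0 — FAILS
(B) x = 0: LHS = |-0| = |0| = 0, RHS = 0 + 2 = 2; 0 = 2 — FAILS

Answer: Both A and B are false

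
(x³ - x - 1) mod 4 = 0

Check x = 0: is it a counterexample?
Substitute x = 0 into the relation:
x = 0: LHS = (0³ - 0 - 1) mod 4 = (-1) mod 4 = 3; 3 = 0 — FAILS

Since the claim fails at x = 0, this value is a counterexample.

Answer: Yes, x = 0 is a counterexample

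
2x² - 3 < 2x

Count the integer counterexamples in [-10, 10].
Counterexamples in [-10, 10]: {-10, -9, -8, -7, -6, -5, -4, -3, -2, -1, 2, 3, 4, 5, 6, 7, 8, 9, 10}.

Counting them gives 19 values.

Answer: 19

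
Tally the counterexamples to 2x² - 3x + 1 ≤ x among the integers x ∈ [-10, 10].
Counterexamples in [-10, 10]: {-10, -9, -8, -7, -6, -5, -4, -3, -2, -1, 0, 2, 3, 4, 5, 6, 7, 8, 9, 10}.

Counting them gives 20 values.

Answer: 20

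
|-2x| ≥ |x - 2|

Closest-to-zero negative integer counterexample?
Testing negative integers from -1 downward:
x = -1: LHS = |-2·(-1)| = |2| = 2, RHS = |(-1) - 2| = |-3| = 3; 2 ≥ 3 — FAILS  ← closest negative counterexample to 0

Answer: x = -1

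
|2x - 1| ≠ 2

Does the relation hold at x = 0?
x = 0: LHS = |2·0 - 1| = |-1| = 1; 1 ≠ 2 — holds

The relation is satisfied at x = 0.

Answer: Yes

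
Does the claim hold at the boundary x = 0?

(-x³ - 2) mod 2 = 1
x = 0: LHS = (-0³ - 2) mod 2 = (-2) mod 2 = 0; 0 = 1 — FAILS

The relation fails at x = 0, so x = 0 is a counterexample.

Answer: No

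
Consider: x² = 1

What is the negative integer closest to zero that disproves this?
Testing negative integers from -1 downward:
x = -1: LHS = (-1)² = 1; 1 = 1 — holds
x = -2: LHS = (-2)² = 4; 4 = 1 — FAILS  ← closest negative counterexample to 0

Answer: x = -2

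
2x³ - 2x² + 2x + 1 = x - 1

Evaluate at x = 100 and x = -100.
x = 100: LHS = 2·100³ - 2·100² + 2·100 + 1 = 1980201, RHS = 100 - 1 = 99; 1980201 = 99 — FAILS
x = -100: LHS = 2·(-100)³ - 2·(-100)² + 2·(-100) + 1 = -2020199, RHS = (-100) - 1 = -101; -2020199 = -101 — FAILS

Answer: No, fails for both x = 100 and x = -100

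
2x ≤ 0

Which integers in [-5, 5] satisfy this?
Holds for: {-5, -4, -3, -2, -1, 0}
Fails for: {1, 2, 3, 4, 5}

Answer: {-5, -4, -3, -2, -1, 0}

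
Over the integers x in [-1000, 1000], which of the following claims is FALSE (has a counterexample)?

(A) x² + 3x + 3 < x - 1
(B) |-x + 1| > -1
(A) x = 0: LHS = 0² + 3·0 + 3 = 3, RHS = 0 - 1 = -1; 3 < -1 — FAILS

(B) An absolute value is never negative, so the left side is ≥ 0 for every x, while the right side is -1. Tightest case in [-1000, 1000] is x = 1:
x = 1: LHS = |-1 + 1| = |0| = 0; 0 > -1 — holds
Hence LHS − RHS is never zero or negative, i.e. LHS > RHS throughout, so the relation holds for every integer in [-1000, 1000].

Only (A) has a counterexample.

Answer: A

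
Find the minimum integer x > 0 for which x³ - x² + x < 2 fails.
Testing positive integers:
x = 1: LHS = 1³ - 1² + 1 = 1; 1 < 2 — holds
x = 2: LHS = 2³ - 2² + 2 = 6; 6 < 2 — FAILS  ← smallest positive counterexample

Answer: x = 2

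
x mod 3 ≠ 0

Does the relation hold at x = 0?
x = 0: LHS = 0 mod 3 = 0; 0 ≠ 0 — FAILS

The relation fails at x = 0, so x = 0 is a counterexample.

Answer: No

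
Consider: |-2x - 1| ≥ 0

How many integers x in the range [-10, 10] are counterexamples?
An absolute value is never negative, so the left side is ≥ 0 for every x, while the right side is 0. Tightest case in [-10, 10] is x = 0:
x = 0: LHS = |-2·0 - 1| = |-1| = 1; 1 ≥ 0 — holds
Hence LHS − RHS is never negative, i.e. LHS ≥ RHS throughout, so the relation holds for every integer in [-10, 10].

No counterexample appears in that range.

Answer: 0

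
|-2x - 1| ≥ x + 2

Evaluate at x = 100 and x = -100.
x = 100: LHS = |-2·100 - 1| = |-201| = 201, RHS = 100 + 2 = 102; 201 ≥ 102 — holds
x = -100: LHS = |-2·(-100) - 1| = |199| = 199, RHS = (-100) + 2 = -98; 199 ≥ -98 — holds

Answer: Yes, holds for both x = 100 and x = -100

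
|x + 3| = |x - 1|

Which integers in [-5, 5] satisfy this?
Holds for: {-1}
Fails for: {-5, -4, -3, -2, 0, 1, 2, 3, 4, 5}

Answer: {-1}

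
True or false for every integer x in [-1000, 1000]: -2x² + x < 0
The claim fails at x = 0:
x = 0: LHS = -2·0² + 0 = 0; 0 < 0 — FAILS

Because a single integer refutes it, the statement is false.

Answer: False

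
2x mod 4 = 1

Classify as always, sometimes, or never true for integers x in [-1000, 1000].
For a polynomial with integer coefficients, its value mod 4 depends only on x mod 4, so it suffices to check one representative of each residue class, x = 0, 1, 2, 3:
x = 0: LHS = (2·0) mod 4 = 0 mod 4 = 0; 0 = 1 — FAILS
x = 1: LHS = (2·1) mod 4 = 2 mod 4 = 2; 2 = 1 — FAILS
x = 2: LHS = (2·2) mod 4 = 4 mod 4 = 0; 0 = 1 — FAILS
x = 3: LHS = (2·3) mod 4 = 6 mod 4 = 2; 2 = 1 — FAILS
The relation fails in every residue class, so the claimed relation (=) fails for every integer in [-1000, 1000].

No integer in the range satisfies it.

Answer: Never true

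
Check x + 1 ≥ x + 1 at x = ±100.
x = 100: LHS = 100 + 1 = 101, RHS = 100 + 1 = 101; 101 ≥ 101 — holds
x = -100: LHS = (-100) + 1 = -99, RHS = (-100) + 1 = -99; -99 ≥ -99 — holds

Answer: Yes, holds for both x = 100 and x = -100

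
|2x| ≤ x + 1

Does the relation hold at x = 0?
x = 0: LHS = |2·0| = |0| = 0, RHS = 0 + 1 = 1; 0 ≤ 1 — holds

The relation is satisfied at x = 0.

Answer: Yes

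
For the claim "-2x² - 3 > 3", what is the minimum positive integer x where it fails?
Testing positive integers:
x = 1: LHS = -2·1² - 3 = -5; -5 > 3 — FAILS  ← smallest positive counterexample

Answer: x = 1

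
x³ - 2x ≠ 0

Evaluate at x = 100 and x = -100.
x = 100: LHS = 100³ - 2·100 = 999800; 999800 ≠ 0 — holds
x = -100: LHS = (-100)³ - 2·(-100) = -999800; -999800 ≠ 0 — holds

Answer: Yes, holds for both x = 100 and x = -100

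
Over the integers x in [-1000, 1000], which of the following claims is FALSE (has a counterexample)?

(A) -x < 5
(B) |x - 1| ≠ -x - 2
(A) x = -5: LHS = -(-5) = 5; 5 < 5 — FAILS

(B) Over all integers in [-1000, 1000], LHS − RHS is always positive; it is smallest at x = 0, where it equals 3:
x = 0: LHS = |0 - 1| = |-1| = 1, RHS = -0 - 2 = -2; 1 ≠ -2 — holds
At the ends of the range:
x = -1000: LHS = |(-1000) - 1| = |-1001| = 1001, RHS = -(-1000) - 2 = 998; 1001 ≠ 998 — holds
x = 1000: LHS = |1000 - 1| = |999| = 999, RHS = -1000 - 2 = -1002; 999 ≠ -1002 — holds
Hence LHS − RHS is never 0, i.e. the two sides are never equal, so the relation holds for every integer in [-1000, 1000].

Only (A) has a counterexample.

Answer: A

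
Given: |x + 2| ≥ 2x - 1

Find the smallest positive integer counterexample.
Testing positive integers:
x = 1: LHS = |1 + 2| = |3| = 3, RHS = 2·1 - 1 = 1; 3 ≥ 1 — holds
x = 2: LHS = |2 + 2| = |4| = 4, RHS = 2·2 - 1 = 3; 4 ≥ 3 — holds
x = 3: LHS = |3 + 2| = |5| = 5, RHS = 2·3 - 1 = 5; 5 ≥ 5 — holds
x = 4: LHS = |4 + 2| = |6| = 6, RHS = 2·4 - 1 = 7; 6 ≥ 7 — FAILS  ← smallest positive counterexample

Answer: x = 4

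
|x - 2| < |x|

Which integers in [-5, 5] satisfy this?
Holds for: {2, 3, 4, 5}
Fails for: {-5, -4, -3, -2, -1, 0, 1}

Answer: {2, 3, 4, 5}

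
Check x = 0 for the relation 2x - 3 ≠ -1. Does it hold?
x = 0: LHS = 2·0 - 3 = -3; -3 ≠ -1 — holds

The relation is satisfied at x = 0.

Answer: Yes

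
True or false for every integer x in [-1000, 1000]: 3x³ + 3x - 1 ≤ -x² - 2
The claim fails at x = 0:
x = 0: LHS = 3·0³ + 3·0 - 1 = -1, RHS = -0² - 2 = -2; -1 ≤ -2 — FAILS

Because a single integer refutes it, the statement is false.

Answer: False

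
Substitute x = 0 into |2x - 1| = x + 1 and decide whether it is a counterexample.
Substitute x = 0 into the relation:
x = 0: LHS = |2·0 - 1| = |-1| = 1, RHS = 0 + 1 = 1; 1 = 1 — holds

The claim holds here, so x = 0 is not a counterexample. (A counterexample exists elsewhere, e.g. x = 1.)

Answer: No, x = 0 is not a counterexample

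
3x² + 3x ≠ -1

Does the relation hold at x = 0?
x = 0: LHS = 3·0² + 3·0 = 0; 0 ≠ -1 — holds

The relation is satisfied at x = 0.

Answer: Yes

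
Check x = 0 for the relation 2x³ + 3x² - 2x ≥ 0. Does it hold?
x = 0: LHS = 2·0³ + 3·0² - 2·0 = 0; 0 ≥ 0 — holds

The relation is satisfied at x = 0.

Answer: Yes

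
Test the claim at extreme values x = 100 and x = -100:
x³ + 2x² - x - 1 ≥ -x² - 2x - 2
x = 100: LHS = 100³ + 2·100² - 100 - 1 = 1019899, RHS = -100² - 2·100 - 2 = -10202; 1019899 ≥ -10202 — holds
x = -100: LHS = (-100)³ + 2·(-100)² - (-100) - 1 = -979901, RHS = -(-100)² - 2·(-100) - 2 = -9802; -979901 ≥ -9802 — FAILS

Answer: Partially: holds for x = 100, fails for x = -100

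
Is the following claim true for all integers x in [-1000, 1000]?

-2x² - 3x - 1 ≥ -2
The claim fails at x = 1:
x = 1: LHS = -2·1² - 3·1 - 1 = -6; -6 ≥ -2 — FAILS

Because a single integer refutes it, the statement is false.

Answer: False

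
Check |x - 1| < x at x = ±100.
x = 100: LHS = |100 - 1| = |99| = 99; 99 < 100 — holds
x = -100: LHS = |(-100) - 1| = |-101| = 101; 101 < -100 — FAILS

Answer: Partially: holds for x = 100, fails for x = -100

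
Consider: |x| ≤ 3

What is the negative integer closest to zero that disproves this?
Testing negative integers from -1 downward:
x = -1: LHS = |-1| = 1; 1 ≤ 3 — holds
x = -2: LHS = |-2| = 2; 2 ≤ 3 — holds
x = -3: LHS = |-3| = 3; 3 ≤ 3 — holds
x = -4: LHS = |-4| = 4; 4 ≤ 3 — FAILS  ← closest negative counterexample to 0

Answer: x = -4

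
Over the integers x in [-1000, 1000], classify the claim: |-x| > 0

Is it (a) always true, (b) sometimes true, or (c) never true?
Holds at x = 1: LHS = |-1| = 1; 1 > 0 — holds
Fails at x = 0: LHS = |-0| = |0| = 0; 0 > 0 — FAILS
It is satisfied by some integers in the range but not all.

Answer: Sometimes true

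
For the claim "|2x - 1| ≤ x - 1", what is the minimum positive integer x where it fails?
Testing positive integers:
x = 1: LHS = |2·1 - 1| = |1| = 1, RHS = 1 - 1 = 0; 1 ≤ 0 — FAILS  ← smallest positive counterexample

Answer: x = 1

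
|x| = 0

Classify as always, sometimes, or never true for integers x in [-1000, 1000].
Holds at x = 0: LHS = |0| = 0; 0 = 0 — holds
Fails at x = 1: LHS = |1| = 1; 1 = 0 — FAILS
It is satisfied by some integers in the range but not all.

Answer: Sometimes true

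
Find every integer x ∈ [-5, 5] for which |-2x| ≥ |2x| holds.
Over all integers in [-5, 5], LHS − RHS is smallest at x = 0, where it equals 0:
x = 0: LHS = |-2·0| = |0| = 0, RHS = |2·0| = |0| = 0; 0 ≥ 0 — holds
At the ends of the range:
x = -5: LHS = |-2·(-5)| = |10| = 10, RHS = |2·(-5)| = |-10| = 10; 10 ≥ 10 — holds
x = 5: LHS = |-2·5| = |-10| = 10, RHS = |2·5| = |10| = 10; 10 ≥ 10 — holds
Hence LHS − RHS is never negative, i.e. LHS ≥ RHS throughout, so the relation holds for every integer in [-5, 5].

Answer: All integers in [-5, 5]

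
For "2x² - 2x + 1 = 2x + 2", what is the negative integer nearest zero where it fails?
Testing negative integers from -1 downward:
x = -1: LHS = 2·(-1)² - 2·(-1) + 1 = 5, RHS = 2·(-1) + 2 = 0; 5 = 0 — FAILS  ← closest negative counterexample to 0

Answer: x = -1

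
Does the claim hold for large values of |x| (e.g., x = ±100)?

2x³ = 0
x = 100: LHS = 2·100³ = 2000000; 2000000 = 0 — FAILS
x = -100: LHS = 2·(-100)³ = -2000000; -2000000 = 0 — FAILS

Answer: No, fails for both x = 100 and x = -100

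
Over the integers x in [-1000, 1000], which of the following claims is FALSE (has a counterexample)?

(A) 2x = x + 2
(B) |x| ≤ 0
(A) x = 0: LHS = 2·0 = 0, RHS = 0 + 2 = 2; 0 = 2 — FAILS
(B) x = 1: LHS = |1| = 1; 1 ≤ 0 — FAILS

Answer: Both A and B are false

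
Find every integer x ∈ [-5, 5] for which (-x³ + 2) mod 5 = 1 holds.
Holds for: {-4, 1}
Fails for: {-5, -3, -2, -1, 0, 2, 3, 4, 5}

Answer: {-4, 1}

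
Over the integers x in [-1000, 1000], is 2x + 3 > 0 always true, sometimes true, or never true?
Holds at x = 0: LHS = 2·0 + 3 = 3; 3 > 0 — holds
Fails at x = -2: LHS = 2·(-2) + 3 = -1; -1 > 0 — FAILS
It is satisfied by some integers in the range but not all.

Answer: Sometimes true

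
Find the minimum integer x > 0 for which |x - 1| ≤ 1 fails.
Testing positive integers:
x = 1: LHS = |1 - 1| = |0| = 0; 0 ≤ 1 — holds
x = 2: LHS = |2 - 1| = |1| = 1; 1 ≤ 1 — holds
x = 3: LHS = |3 - 1| = |2| = 2; 2 ≤ 1 — FAILS  ← smallest positive counterexample

Answer: x = 3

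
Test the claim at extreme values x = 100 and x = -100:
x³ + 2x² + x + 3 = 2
x = 100: LHS = 100³ + 2·100² + 100 + 3 = 1020103; 1020103 = 2 — FAILS
x = -100: LHS = (-100)³ + 2·(-100)² + (-100) + 3 = -980097; -980097 = 2 — FAILS

Answer: No, fails for both x = 100 and x = -100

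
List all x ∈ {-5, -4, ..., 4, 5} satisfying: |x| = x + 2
Holds for: {-1}
Fails for: {-5, -4, -3, -2, 0, 1, 2, 3, 4, 5}

Answer: {-1}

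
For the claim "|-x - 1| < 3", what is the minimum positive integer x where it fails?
Testing positive integers:
x = 1: LHS = |-1 - 1| = |-2| = 2; 2 < 3 — holds
x = 2: LHS = |-2 - 1| = |-3| = 3; 3 < 3 — FAILS  ← smallest positive counterexample

Answer: x = 2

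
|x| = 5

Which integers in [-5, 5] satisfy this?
Holds for: {-5, 5}
Fails for: {-4, -3, -2, -1, 0, 1, 2, 3, 4}

Answer: {-5, 5}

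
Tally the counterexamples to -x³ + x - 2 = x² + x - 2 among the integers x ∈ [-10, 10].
Counterexamples in [-10, 10]: {-10, -9, -8, -7, -6, -5, -4, -3, -2, 1, 2, 3, 4, 5, 6, 7, 8, 9, 10}.

Counting them gives 19 values.

Answer: 19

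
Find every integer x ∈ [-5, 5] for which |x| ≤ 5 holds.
Over all integers in [-5, 5], LHS − RHS is largest at x = 5, where it equals 0:
x = 5: LHS = |5| = 5; 5 ≤ 5 — holds
At the ends of the range:
x = -5: LHS = |-5| = 5; 5 ≤ 5 — holds
Hence LHS − RHS is never positive, i.e. LHS ≤ RHS throughout, so the relation holds for every integer in [-5, 5].

Answer: All integers in [-5, 5]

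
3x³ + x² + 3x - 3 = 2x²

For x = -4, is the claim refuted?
Substitute x = -4 into the relation:
x = -4: LHS = 3·(-4)³ + (-4)² + 3·(-4) - 3 = -191, RHS = 2·(-4)² = 32; -191 = 32 — FAILS

Since the claim fails at x = -4, this value is a counterexample.

Answer: Yes, x = -4 is a counterexample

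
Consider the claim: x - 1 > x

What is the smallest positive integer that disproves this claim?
Testing positive integers:
x = 1: LHS = 1 - 1 = 0; 0 > 1 — FAILS  ← smallest positive counterexample

Answer: x = 1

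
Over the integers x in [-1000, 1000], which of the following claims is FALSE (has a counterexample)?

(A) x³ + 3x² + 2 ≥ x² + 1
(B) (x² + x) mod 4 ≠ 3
(A) x = -3: LHS = (-3)³ + 3·(-3)² + 2 = 2, RHS = (-3)² + 1 = 10; 2 ≥ 10 — FAILS

(B) For a polynomial with integer coefficients, its value mod 4 depends only on x mod 4, so it suffices to check one representative of each residue class, x = 0, 1, 2, 3:
x = 0: LHS = (0² + 0) mod 4 = 0 mod 4 = 0; 0 ≠ 3 — holds
x = 1: LHS = (1² + 1) mod 4 = 2 mod 4 = 2; 2 ≠ 3 — holds
x = 2: LHS = (2² + 2) mod 4 = 6 mod 4 = 2; 2 ≠ 3 — holds
x = 3: LHS = (3² + 3) mod 4 = 12 mod 4 = 0; 0 ≠ 3 — holds
The relation holds in every residue class, so the relation holds for every integer in [-1000, 1000].

Only (A) has a counterexample.

Answer: A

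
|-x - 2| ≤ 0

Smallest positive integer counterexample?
Testing positive integers:
x = 1: LHS = |-1 - 2| = |-3| = 3; 3 ≤ 0 — FAILS  ← smallest positive counterexample

Answer: x = 1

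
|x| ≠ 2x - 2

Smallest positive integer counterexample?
Testing positive integers:
x = 1: LHS = |1| = 1, RHS = 2·1 - 2 = 0; 1 ≠ 0 — holds
x = 2: LHS = |2| = 2, RHS = 2·2 - 2 = 2; 2 ≠ 2 — FAILS  ← smallest positive counterexample

Answer: x = 2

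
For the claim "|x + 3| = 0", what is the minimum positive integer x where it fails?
Testing positive integers:
x = 1: LHS = |1 + 3| = |4| = 4; 4 = 0 — FAILS  ← smallest positive counterexample

Answer: x = 1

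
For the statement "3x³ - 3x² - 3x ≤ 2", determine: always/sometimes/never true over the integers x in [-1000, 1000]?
Holds at x = 0: LHS = 3·0³ - 3·0² - 3·0 = 0; 0 ≤ 2 — holds
Fails at x = 2: LHS = 3·2³ - 3·2² - 3·2 = 6; 6 ≤ 2 — FAILS
It is satisfied by some integers in the range but not all.

Answer: Sometimes true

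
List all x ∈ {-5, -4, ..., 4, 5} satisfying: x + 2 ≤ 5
Holds for: {-5, -4, -3, -2, -1, 0, 1, 2, 3}
Fails for: {4, 5}

Answer: {-5, -4, -3, -2, -1, 0, 1, 2, 3}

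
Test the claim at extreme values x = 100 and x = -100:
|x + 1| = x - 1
x = 100: LHS = |100 + 1| = |101| = 101, RHS = 100 - 1 = 99; 101 = 99 — FAILS
x = -100: LHS = |(-100) + 1| = |-99| = 99, RHS = (-100) - 1 = -101; 99 = -101 — FAILS

Answer: No, fails for both x = 100 and x = -100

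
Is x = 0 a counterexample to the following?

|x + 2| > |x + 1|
Substitute x = 0 into the relation:
x = 0: LHS = |0 + 2| = |2| = 2, RHS = |0 + 1| = |1| = 1; 2 > 1 — holds

The claim holds here, so x = 0 is not a counterexample. (A counterexample exists elsewhere, e.g. x = -2.)

Answer: No, x = 0 is not a counterexample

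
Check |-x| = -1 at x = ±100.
x = 100: LHS = |-100| = 100; 100 = -1 — FAILS
x = -100: LHS = |-(-100)| = |100| = 100; 100 = -1 — FAILS

Answer: No, fails for both x = 100 and x = -100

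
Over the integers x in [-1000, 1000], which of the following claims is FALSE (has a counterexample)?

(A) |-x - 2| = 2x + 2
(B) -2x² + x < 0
(A) x = 1: LHS = |-1 - 2| = |-3| = 3, RHS = 2·1 + 2 = 4; 3 = 4 — FAILS
(B) x = 0: LHS = -2·0² + 0 = 0; 0 < 0 — FAILS

Answer: Both A and B are false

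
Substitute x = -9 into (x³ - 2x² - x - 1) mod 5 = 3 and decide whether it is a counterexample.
Substitute x = -9 into the relation:
x = -9: LHS = ((-9)³ - 2·(-9)² - (-9) - 1) mod 5 = (-883) mod 5 = 2; 2 = 3 — FAILS

Since the claim fails at x = -9, this value is a counterexample.

Answer: Yes, x = -9 is a counterexample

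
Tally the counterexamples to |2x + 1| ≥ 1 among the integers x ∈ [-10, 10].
Over all integers in [-10, 10], LHS − RHS is smallest at x = 0, where it equals 0:
x = 0: LHS = |2·0 + 1| = |1| = 1; 1 ≥ 1 — holds
At the ends of the range:
x = -10: LHS = |2·(-10) + 1| = |-19| = 19; 19 ≥ 1 — holds
x = 10: LHS = |2·10 + 1| = |21| = 21; 21 ≥ 1 — holds
Hence LHS − RHS is never negative, i.e. LHS ≥ RHS throughout, so the relation holds for every integer in [-10, 10].

No counterexample appears in that range.

Answer: 0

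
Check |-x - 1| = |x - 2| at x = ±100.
x = 100: LHS = |-100 - 1| = |-101| = 101, RHS = |100 - 2| = |98| = 98; 101 = 98 — FAILS
x = -100: LHS = |-(-100) - 1| = |99| = 99, RHS = |(-100) - 2| = |-102| = 102; 99 = 102 — FAILS

Answer: No, fails for both x = 100 and x = -100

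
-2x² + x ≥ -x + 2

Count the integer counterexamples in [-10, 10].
Counterexamples in [-10, 10]: {-10, -9, -8, -7, -6, -5, -4, -3, -2, -1, 0, 1, 2, 3, 4, 5, 6, 7, 8, 9, 10}.

Counting them gives 21 values.

Answer: 21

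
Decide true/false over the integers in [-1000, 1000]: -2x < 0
The claim fails at x = 0:
x = 0: LHS = -2·0 = 0; 0 < 0 — FAILS

Because a single integer refutes it, the statement is false.

Answer: False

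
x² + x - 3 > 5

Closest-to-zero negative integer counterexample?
Testing negative integers from -1 downward:
x = -1: LHS = (-1)² + (-1) - 3 = -3; -3 > 5 — FAILS  ← closest negative counterexample to 0

Answer: x = -1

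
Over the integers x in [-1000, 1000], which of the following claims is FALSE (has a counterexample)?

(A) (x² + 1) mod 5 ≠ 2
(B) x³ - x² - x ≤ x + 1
(A) x = 1: LHS = (1² + 1) mod 5 = 2 mod 5 = 2; 2 ≠ 2 — FAILS
(B) x = 3: LHS = 3³ - 3² - 3 = 15, RHS = 3 + 1 = 4; 15 ≤ 4 — FAILS

Answer: Both A and B are false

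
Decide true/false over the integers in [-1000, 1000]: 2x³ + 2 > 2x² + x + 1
The claim fails at x = 1:
x = 1: LHS = 2·1³ + 2 = 4, RHS = 2·1² + 1 + 1 = 4; 4 > 4 — FAILS

Because a single integer refutes it, the statement is false.

Answer: False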